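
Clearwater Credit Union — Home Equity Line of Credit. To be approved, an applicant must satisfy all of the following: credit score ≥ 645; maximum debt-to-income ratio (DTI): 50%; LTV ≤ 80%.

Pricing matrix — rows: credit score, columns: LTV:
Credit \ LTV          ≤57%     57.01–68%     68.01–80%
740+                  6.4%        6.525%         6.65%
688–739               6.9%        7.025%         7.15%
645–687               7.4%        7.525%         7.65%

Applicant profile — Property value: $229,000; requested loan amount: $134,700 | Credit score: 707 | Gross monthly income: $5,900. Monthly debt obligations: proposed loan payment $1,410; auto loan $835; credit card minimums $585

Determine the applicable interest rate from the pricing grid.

Credit score 707 ≥ 645; Total monthly debts = (1,410 + 835 + 585) = 2,830. DTI: 2,830 ÷ 5,900 = 48%, within the 50% cap
LTV = 134,700/229,000 = 58.8% ≤ 80%
Row: 707 falls in 688–739. Column: 58.8% falls in 57.01–68%. Rate = 7.025%.

7.025%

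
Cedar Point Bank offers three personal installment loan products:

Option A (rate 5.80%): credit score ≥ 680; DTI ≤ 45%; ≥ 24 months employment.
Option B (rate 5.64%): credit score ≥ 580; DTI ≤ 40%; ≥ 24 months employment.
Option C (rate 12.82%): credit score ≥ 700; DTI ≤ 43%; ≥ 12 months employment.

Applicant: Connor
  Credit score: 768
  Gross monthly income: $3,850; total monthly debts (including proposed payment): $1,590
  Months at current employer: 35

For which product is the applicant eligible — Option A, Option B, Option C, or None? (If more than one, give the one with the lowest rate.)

DTI = 1,590/3,850 = 41.3%.
Option A: score 768 ≥ 680; DTI 41.3% ≤ 45%; employment 35 ≥ 24 mo → qualifies.
Option B: score 768 ≥ 580; DTI 41.3% > 40%; employment 35 ≥ 24 mo → does not qualify.
Option C: score 768 ≥ 700; DTI 41.3% ≤ 43%; employment 35 ≥ 12 mo → qualifies.
Qualifying: Option A, Option C. Lowest rate is 5.80% → Option A.

Option A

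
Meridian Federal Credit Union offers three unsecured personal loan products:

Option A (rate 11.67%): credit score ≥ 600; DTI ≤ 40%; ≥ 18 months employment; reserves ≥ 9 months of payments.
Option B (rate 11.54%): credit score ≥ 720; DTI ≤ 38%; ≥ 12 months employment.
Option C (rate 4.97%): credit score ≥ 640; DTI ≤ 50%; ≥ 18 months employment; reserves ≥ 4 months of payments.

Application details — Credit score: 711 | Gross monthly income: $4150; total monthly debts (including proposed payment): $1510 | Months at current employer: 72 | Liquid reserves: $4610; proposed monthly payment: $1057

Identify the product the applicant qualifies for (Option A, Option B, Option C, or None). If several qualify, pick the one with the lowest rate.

DTI = 1,510/4,150 = 36.4%.
Reserves = 4,610/1,057 = 4.4 months.
Option A: score 711 ≥ 600; DTI 36.4% ≤ 40%; employment 72 ≥ 18 mo; reserves 4.4 < 9 mo → does not qualify.
Option B: score 711 < 720; DTI 36.4% ≤ 38%; employment 72 ≥ 12 mo → does not qualify.
Option C: score 711 ≥ 640; DTI 36.4% ≤ 50%; employment 72 ≥ 18 mo; reserves 4.4 ≥ 4 mo → qualifies.

Option C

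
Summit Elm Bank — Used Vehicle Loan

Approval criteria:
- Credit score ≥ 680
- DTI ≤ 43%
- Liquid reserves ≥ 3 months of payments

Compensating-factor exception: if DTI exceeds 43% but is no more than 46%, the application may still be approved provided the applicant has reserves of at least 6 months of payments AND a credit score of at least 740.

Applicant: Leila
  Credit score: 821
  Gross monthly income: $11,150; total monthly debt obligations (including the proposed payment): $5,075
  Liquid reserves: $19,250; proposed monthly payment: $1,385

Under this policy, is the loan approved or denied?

Approved

Credit score 821 ≥ 680 (meets base)
DTI = 5,075/11,150 = 45.5% > 43% — standard DTI limit exceeded.
Reserves: 19,250 ÷ 1,385 = 13.9 months (meets 3-month minimum)
45.5% falls in the override range (43%–46%), so the compensating-factor test applies.
Reserves 13.9 ≥ 6 months; credit score 821 ≥ 740.
Both compensating conditions met → exception applies.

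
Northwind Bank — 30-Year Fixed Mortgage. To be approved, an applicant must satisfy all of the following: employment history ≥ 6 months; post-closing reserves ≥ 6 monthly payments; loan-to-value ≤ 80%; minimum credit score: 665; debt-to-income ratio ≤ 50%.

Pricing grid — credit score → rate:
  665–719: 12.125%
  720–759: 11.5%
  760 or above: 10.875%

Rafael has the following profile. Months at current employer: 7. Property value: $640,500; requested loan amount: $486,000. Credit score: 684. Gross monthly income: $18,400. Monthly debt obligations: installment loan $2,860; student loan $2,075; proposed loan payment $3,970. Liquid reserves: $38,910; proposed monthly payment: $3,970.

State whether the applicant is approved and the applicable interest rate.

Credit score 684 ≥ 665 (meets minimum)
Employment 7 ≥ 6 months
LTV = 486,000/640,500 = 75.9% ≤ 80%
Total monthly debts = (2,860 + 2,075 + 3,970) = 8,905. DTI = 8,905/18,400 = 48.4% ≤ 50%
Reserves = 38,910/3,970 = 9.8 months ≥ 6
All requirements met. Score 684 falls in the 665–719 tier → 12.125%.

Approved at 12.125%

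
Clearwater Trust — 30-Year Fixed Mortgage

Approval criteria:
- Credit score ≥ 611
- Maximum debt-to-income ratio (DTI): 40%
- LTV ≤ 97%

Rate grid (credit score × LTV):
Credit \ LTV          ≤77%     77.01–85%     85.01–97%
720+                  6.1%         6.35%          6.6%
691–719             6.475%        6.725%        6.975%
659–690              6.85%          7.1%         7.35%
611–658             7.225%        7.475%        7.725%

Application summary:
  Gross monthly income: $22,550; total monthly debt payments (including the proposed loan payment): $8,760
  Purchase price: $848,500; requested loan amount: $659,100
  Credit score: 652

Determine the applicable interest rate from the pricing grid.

7.475%

Credit score 652 ≥ 611; Debt-to-income = 8,760/22,550 = 38.8% — meets 40% limit
Loan-to-value = 659,100/848,500 = 77.7% — pass (97% max)
Row: 652 falls in 611–658. Column: 77.7% falls in 77.01–85%. Rate = 7.475%.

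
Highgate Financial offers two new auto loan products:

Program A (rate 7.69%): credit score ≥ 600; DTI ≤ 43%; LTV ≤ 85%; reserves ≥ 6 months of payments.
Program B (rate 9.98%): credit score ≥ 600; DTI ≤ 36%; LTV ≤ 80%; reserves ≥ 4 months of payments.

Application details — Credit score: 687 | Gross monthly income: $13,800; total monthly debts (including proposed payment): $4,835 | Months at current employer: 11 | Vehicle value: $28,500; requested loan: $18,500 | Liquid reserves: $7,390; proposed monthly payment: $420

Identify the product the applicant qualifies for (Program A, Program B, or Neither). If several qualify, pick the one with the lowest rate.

DTI = 4,835/13,800 = 35%.
LTV = 18,500/28,500 = 64.9%.
Reserves = 7,390/420 = 17.6 months.
Program A: score 687 ≥ 600; DTI 35% ≤ 43%; LTV 64.9% ≤ 85%; reserves 17.6 ≥ 6 mo → qualifies.
Program B: score 687 ≥ 600; DTI 35% ≤ 36%; LTV 64.9% ≤ 80%; reserves 17.6 ≥ 4 mo → qualifies.
Qualifying: Program A, Program B. Lowest rate is 7.69% → Program A.

Program A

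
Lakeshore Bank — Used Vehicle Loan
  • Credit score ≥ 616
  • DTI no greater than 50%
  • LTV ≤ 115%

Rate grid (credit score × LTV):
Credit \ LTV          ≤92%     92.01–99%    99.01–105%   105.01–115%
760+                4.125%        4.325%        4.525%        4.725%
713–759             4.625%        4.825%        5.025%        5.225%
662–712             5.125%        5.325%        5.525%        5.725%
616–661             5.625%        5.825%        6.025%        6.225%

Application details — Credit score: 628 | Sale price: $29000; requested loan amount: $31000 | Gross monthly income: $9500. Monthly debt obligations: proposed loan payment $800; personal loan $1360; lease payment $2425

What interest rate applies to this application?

Credit score 628 ≥ 616; Total monthly debts = (800 + 1,360 + 2,425) = 4,585. Debt-to-income = 4,585/9,500 = 48.3% — meets 50% limit
LTV = 31,000/29,000 = 106.9% ≤ 115%
Score 628 is in the 616–661 band; LTV 106.9% is in the 105.01–115% band → 6.225%.

6.225%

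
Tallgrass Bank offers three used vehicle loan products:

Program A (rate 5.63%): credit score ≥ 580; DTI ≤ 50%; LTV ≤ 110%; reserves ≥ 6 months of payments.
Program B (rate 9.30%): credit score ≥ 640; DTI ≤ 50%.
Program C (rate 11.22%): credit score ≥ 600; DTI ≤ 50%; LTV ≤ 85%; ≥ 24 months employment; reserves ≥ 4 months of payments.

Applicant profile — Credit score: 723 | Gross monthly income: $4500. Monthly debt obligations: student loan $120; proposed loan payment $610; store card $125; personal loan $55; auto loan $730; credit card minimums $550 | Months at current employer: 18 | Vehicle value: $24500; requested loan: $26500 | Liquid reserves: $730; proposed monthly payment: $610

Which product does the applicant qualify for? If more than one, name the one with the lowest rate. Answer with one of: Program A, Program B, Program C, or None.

Program B

Total debts = (120 + 610 + 125 + 55 + 730 + 550) = 2,190; DTI = 2,190/4,500 = 48.7%.
LTV = 26,500/24,500 = 108.2%.
Reserves = 730/610 = 1.2 months.
Program A: score 723 ≥ 580; DTI 48.7% ≤ 50%; LTV 108.2% ≤ 110%; reserves 1.2 < 6 mo → does not qualify.
Program B: score 723 ≥ 640; DTI 48.7% ≤ 50% → qualifies.
Program C: score 723 ≥ 600; DTI 48.7% ≤ 50%; LTV 108.2% > 85%; employment 18 < 24 mo; reserves 1.2 < 4 mo → does not qualify.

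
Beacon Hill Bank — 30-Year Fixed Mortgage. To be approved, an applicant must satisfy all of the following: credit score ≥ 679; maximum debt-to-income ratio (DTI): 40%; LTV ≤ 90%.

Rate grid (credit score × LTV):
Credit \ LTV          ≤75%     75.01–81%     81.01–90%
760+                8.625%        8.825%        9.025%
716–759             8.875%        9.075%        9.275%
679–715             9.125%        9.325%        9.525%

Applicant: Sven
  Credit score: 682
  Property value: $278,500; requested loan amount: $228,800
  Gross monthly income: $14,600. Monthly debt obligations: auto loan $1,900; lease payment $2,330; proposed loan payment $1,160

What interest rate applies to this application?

Credit score 682 ≥ 679; Total monthly debts = (1,900 + 2,330 + 1,160) = 5,390. DTI: 5,390 ÷ 14,600 = 36.9%, within the 40% cap
LTV = 228,800/278,500 = 82.2% ≤ 90%
Score 682 is in the 679–715 band; LTV 82.2% is in the 81.01–90% band → 9.525%.

9.525%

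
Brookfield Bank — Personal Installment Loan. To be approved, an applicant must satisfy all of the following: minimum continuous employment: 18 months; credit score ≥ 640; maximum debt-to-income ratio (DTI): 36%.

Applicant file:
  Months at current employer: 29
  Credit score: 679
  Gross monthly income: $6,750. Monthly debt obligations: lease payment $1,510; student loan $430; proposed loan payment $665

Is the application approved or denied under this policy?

Employment 29 ≥ 18 months
Credit score 679 ≥ 640 (meets)
Total monthly debts = (1,510 + 430 + 665) = 2,605. DTI = 2,605/6,750 = 38.6% > 36%
Fails on DTI.

Denied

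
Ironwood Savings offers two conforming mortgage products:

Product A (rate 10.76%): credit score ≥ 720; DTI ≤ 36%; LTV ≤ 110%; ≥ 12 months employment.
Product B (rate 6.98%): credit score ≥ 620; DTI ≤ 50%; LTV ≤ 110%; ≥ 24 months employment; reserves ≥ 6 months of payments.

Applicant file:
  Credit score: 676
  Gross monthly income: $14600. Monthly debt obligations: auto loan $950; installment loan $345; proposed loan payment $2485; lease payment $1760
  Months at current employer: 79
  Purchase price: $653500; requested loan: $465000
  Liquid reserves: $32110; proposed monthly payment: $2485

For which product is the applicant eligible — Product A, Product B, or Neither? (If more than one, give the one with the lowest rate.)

Total debts = (950 + 345 + 2,485 + 1,760) = 5,540; DTI = 5,540/14,600 = 37.9%.
LTV = 465,000/653,500 = 71.2%.
Reserves = 32,110/2,485 = 12.9 months.
Product A: score 676 < 720; DTI 37.9% > 36%; LTV 71.2% ≤ 110%; employment 79 ≥ 12 mo → does not qualify.
Product B: score 676 ≥ 620; DTI 37.9% ≤ 50%; LTV 71.2% ≤ 110%; employment 79 ≥ 24 mo; reserves 12.9 ≥ 6 mo → qualifies.

Product B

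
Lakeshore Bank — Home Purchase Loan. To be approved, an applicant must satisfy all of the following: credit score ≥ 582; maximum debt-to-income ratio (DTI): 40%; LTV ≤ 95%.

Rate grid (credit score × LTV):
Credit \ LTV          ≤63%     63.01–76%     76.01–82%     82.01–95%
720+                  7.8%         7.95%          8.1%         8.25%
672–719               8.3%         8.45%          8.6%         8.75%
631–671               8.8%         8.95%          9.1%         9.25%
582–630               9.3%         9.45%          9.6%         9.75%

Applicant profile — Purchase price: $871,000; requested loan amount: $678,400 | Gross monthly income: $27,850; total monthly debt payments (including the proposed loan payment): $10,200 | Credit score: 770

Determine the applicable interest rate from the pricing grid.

8.1%

Credit score 770 ≥ 582; DTI: 10,200 ÷ 27,850 = 36.6%, within the 40% cap
LTV = 678,400/871,000 = 77.9% ≤ 95%
Row: 770 falls in 720+. Column: 77.9% falls in 76.01–82%. Rate = 8.1%.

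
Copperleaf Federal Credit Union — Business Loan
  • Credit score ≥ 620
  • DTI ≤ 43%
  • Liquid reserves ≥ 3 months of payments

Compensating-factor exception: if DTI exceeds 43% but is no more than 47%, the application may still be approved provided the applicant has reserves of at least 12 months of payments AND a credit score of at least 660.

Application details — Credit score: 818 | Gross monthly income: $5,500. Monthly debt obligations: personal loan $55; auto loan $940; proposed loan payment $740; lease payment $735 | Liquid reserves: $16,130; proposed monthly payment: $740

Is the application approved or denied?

Credit score 818 ≥ 620 (meets base)
Total debts = (55 + 940 + 740 + 735) = 2,470. DTI: 2,470 ÷ 5,500 = 44.9%, over the 43% base limit.
Reserves: 16,130 ÷ 740 = 21.8 months (meets 3-month minimum)
DTI 44.9% is within the 43%–47% exception band; checking compensating factors.
Reserves 21.8 ≥ 12 months; credit score 818 ≥ 660.
Both compensating conditions met → exception applies.

Approved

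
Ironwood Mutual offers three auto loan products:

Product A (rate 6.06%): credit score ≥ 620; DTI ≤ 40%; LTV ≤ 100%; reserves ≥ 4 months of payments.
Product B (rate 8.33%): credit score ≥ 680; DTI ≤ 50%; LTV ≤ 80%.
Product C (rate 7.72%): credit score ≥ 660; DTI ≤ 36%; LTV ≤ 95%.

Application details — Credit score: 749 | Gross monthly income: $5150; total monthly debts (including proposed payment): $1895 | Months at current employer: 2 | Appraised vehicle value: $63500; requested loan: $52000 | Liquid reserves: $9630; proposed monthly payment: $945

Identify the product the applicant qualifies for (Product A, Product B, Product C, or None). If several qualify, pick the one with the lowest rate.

DTI = 1,895/5,150 = 36.8%.
LTV = 52,000/63,500 = 81.9%.
Reserves = 9,630/945 = 10.2 months.
Product A: score 749 ≥ 620; DTI 36.8% ≤ 40%; LTV 81.9% ≤ 100%; reserves 10.2 ≥ 4 mo → qualifies.
Product B: score 749 ≥ 680; DTI 36.8% ≤ 50%; LTV 81.9% > 80% → does not qualify.
Product C: score 749 ≥ 660; DTI 36.8% > 36%; LTV 81.9% ≤ 95% → does not qualify.

Product A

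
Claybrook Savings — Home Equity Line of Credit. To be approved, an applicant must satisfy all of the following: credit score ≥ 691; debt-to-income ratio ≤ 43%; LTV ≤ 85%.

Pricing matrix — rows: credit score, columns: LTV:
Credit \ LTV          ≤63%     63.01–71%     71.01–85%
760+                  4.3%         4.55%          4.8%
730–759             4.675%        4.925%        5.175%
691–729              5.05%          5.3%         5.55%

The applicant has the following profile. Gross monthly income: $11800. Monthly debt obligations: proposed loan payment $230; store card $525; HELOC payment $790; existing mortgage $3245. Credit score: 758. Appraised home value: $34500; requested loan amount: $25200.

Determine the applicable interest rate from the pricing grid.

Credit score 758 ≥ 691; Total monthly debts = (230 + 525 + 790 + 3,245) = 4,790. Debt-to-income = 4,790/11,800 = 40.6% — meets 43% limit
LTV = 25,200/34,500 = 73% ≤ 85%
Score 758 is in the 730–759 band; LTV 73% is in the 71.01–85% band → 5.175%.

5.175%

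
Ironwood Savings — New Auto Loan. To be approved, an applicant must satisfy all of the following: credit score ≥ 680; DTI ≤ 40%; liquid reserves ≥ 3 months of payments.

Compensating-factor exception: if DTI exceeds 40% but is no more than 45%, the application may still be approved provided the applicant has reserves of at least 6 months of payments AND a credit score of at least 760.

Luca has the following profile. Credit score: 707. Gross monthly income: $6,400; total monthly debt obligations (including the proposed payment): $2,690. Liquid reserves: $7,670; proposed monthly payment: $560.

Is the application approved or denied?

Denied

Credit score 707 ≥ 680 (meets base)
DTI = 2,690/6,400 = 42% > 40% — standard DTI limit exceeded.
Reserves = 7,670/560 = 13.7 months ≥ 3
42% falls in the override range (40%–45%), so the compensating-factor test applies.
Reserves 13.7 ≥ 6 months; credit score 707 < 760.
Override conditions not both satisfied; exception does not apply.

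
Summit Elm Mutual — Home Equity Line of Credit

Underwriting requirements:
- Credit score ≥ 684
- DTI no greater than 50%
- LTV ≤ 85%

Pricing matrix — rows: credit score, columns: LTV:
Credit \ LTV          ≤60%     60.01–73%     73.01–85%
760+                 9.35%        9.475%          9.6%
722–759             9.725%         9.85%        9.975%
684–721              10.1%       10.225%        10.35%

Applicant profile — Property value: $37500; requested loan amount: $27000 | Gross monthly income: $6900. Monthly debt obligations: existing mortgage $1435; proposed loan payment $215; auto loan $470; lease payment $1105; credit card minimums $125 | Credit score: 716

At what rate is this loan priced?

Credit score 716 ≥ 684; Total monthly debts = (1,435 + 215 + 470 + 1,105 + 125) = 3,350. Debt-to-income = 3,350/6,900 = 48.6% — meets 50% limit
Loan-to-value = 27,000/37,500 = 72% — pass (85% max)
Row: 716 falls in 684–721. Column: 72% falls in 60.01–73%. Rate = 10.225%.

10.225%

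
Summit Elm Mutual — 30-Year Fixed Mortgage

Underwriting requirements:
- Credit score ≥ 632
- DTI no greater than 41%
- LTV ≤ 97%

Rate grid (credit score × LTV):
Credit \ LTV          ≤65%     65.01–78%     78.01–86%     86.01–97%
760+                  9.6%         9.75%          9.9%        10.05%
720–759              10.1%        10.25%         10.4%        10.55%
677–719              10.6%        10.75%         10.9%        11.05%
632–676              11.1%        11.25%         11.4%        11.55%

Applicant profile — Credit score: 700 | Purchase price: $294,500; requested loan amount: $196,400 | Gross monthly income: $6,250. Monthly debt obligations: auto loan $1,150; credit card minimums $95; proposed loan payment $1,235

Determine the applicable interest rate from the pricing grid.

10.75%

Credit score 700 ≥ 632; Total monthly debts = (1,150 + 95 + 1,235) = 2,480. DTI = 2,480/6,250 = 39.7% ≤ 41%
LTV: 196,400 ÷ 294,500 = 66.7%, within 97% cap
Credit 700 → row 677–719; LTV 66.7% → column 65.01–78%. Grid cell → 10.75%.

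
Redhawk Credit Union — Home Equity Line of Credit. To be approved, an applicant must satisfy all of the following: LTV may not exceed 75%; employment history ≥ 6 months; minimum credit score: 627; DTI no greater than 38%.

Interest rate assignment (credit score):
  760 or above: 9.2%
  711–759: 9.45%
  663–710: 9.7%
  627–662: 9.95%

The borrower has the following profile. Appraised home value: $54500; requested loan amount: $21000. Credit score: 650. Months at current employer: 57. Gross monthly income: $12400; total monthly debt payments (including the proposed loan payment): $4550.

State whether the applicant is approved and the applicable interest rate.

Credit score 650 ≥ 627 (meets minimum)
Debt-to-income = 4,550/12,400 = 36.7% — meets 38% limit
LTV = 21,000/54,500 = 38.5% ≤ 75%
Employment 57 ≥ 6 months
All requirements met. Score 650 falls in the 627–662 tier → 9.95%.

Approved at 9.95%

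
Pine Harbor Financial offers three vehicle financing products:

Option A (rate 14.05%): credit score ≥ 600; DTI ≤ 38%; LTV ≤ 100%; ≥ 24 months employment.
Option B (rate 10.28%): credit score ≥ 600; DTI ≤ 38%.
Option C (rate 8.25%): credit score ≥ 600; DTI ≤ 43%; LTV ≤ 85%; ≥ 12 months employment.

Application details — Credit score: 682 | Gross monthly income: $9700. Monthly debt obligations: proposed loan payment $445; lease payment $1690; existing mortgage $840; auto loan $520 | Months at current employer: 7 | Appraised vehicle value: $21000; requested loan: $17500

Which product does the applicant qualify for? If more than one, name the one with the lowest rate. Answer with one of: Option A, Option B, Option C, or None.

Total debts = (445 + 1,690 + 840 + 520) = 3,495; DTI = 3,495/9,700 = 36%.
LTV = 17,500/21,000 = 83.3%.
Option A: score 682 ≥ 600; DTI 36% ≤ 38%; LTV 83.3% ≤ 100%; employment 7 < 24 mo → does not qualify.
Option B: score 682 ≥ 600; DTI 36% ≤ 38% → qualifies.
Option C: score 682 ≥ 600; DTI 36% ≤ 43%; LTV 83.3% ≤ 85%; employment 7 < 12 mo → does not qualify.

Option B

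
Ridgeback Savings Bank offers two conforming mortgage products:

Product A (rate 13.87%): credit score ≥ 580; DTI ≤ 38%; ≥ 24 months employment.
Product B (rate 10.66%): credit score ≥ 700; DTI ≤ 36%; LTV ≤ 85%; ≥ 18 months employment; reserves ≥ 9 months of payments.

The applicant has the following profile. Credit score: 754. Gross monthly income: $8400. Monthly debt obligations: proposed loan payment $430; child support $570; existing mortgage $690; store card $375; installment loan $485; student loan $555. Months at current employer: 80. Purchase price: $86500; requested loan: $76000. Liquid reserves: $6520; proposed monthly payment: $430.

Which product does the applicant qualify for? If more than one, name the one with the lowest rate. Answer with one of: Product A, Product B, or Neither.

Product A

Total debts = (430 + 570 + 690 + 375 + 485 + 555) = 3,105; DTI = 3,105/8,400 = 37%.
LTV = 76,000/86,500 = 87.9%.
Reserves = 6,520/430 = 15.2 months.
Product A: score 754 ≥ 580; DTI 37% ≤ 38%; employment 80 ≥ 24 mo → qualifies.
Product B: score 754 ≥ 700; DTI 37% > 36%; LTV 87.9% > 85%; employment 80 ≥ 18 mo; reserves 15.2 ≥ 9 mo → does not qualify.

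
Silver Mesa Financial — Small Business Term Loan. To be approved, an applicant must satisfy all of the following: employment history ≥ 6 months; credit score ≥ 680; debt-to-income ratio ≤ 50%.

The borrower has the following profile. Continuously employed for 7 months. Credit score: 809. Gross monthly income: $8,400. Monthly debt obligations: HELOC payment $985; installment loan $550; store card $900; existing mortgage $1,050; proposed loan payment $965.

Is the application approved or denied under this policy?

Denied

Employment 7 ≥ 6 months
Credit score 809 ≥ 680 (meets)
Total monthly debts = (985 + 550 + 900 + 1,050 + 965) = 4,450. DTI = 4,450/8,400 = 53% > 50%
Fails on DTI.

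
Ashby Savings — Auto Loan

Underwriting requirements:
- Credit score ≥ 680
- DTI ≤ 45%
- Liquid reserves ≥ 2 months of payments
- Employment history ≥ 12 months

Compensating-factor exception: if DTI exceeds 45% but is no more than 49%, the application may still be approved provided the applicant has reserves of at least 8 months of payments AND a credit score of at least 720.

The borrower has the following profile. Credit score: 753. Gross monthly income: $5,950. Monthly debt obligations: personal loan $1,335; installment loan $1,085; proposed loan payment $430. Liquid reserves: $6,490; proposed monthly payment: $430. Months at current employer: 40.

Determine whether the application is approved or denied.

Credit score 753 ≥ 680 (meets base)
Total debts = (1,335 + 1,085 + 430) = 2,850. DTI = 2,850/5,950 = 47.9% > 45% — standard DTI limit exceeded.
Reserves = 6,490/430 = 15.1 months ≥ 2
Employment 40 ≥ 12 months
47.9% falls in the override range (45%–49%), so the compensating-factor test applies.
Reserves 15.1 ≥ 8 months; credit score 753 ≥ 720.
Both override conditions satisfied; DTI exception granted.

Approved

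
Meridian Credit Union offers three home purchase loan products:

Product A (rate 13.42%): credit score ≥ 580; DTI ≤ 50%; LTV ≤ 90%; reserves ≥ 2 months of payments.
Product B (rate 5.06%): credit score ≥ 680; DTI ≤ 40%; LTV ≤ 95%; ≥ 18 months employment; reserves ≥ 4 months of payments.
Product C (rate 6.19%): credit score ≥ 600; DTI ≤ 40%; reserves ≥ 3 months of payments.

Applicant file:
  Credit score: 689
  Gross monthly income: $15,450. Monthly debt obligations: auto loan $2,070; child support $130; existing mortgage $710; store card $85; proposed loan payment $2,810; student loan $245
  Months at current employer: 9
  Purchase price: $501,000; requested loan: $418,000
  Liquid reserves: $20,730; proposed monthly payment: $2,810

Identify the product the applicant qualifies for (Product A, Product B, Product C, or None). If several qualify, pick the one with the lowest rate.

Total debts = (2,070 + 130 + 710 + 85 + 2,810 + 245) = 6,050; DTI = 6,050/15,450 = 39.2%.
LTV = 418,000/501,000 = 83.4%.
Reserves = 20,730/2,810 = 7.4 months.
Product A: score 689 ≥ 580; DTI 39.2% ≤ 50%; LTV 83.4% ≤ 90%; reserves 7.4 ≥ 2 mo → qualifies.
Product B: score 689 ≥ 680; DTI 39.2% ≤ 40%; LTV 83.4% ≤ 95%; employment 9 < 18 mo; reserves 7.4 ≥ 4 mo → does not qualify.
Product C: score 689 ≥ 600; DTI 39.2% ≤ 40%; reserves 7.4 ≥ 3 mo → qualifies.
Qualifying: Product A, Product C. Lowest rate is 6.19% → Product C.

Product C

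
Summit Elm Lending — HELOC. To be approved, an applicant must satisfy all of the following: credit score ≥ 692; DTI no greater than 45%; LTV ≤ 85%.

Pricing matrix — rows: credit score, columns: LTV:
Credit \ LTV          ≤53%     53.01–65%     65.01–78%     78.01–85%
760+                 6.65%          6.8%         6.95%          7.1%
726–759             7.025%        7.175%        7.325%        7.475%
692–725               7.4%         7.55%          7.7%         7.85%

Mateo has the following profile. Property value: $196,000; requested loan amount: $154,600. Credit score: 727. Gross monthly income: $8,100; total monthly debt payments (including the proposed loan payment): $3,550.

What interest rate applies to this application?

7.475%

Credit score 727 ≥ 692; DTI: 3,550 ÷ 8,100 = 43.8%, within the 45% cap
LTV: 154,600 ÷ 196,000 = 78.9%, within 85% cap
Row: 727 falls in 726–759. Column: 78.9% falls in 78.01–85%. Rate = 7.475%.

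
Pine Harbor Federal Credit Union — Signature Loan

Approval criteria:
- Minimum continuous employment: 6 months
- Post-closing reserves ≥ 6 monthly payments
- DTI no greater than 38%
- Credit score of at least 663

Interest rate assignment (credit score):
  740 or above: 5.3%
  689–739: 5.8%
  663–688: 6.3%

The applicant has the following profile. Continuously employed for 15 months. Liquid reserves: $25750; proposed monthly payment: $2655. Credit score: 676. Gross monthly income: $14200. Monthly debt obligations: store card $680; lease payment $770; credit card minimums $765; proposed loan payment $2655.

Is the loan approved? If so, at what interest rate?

Approved at 6.3%

Credit score 676 ≥ 663 (meets minimum)
Employment 15 ≥ 6 months
Reserves = 25,750/2,655 = 9.7 months ≥ 6
Total monthly debts = (680 + 770 + 765 + 2,655) = 4,870. DTI = 4,870/14,200 = 34.3% ≤ 38%
All requirements met. Score 676 falls in the 663–688 tier → 6.3%.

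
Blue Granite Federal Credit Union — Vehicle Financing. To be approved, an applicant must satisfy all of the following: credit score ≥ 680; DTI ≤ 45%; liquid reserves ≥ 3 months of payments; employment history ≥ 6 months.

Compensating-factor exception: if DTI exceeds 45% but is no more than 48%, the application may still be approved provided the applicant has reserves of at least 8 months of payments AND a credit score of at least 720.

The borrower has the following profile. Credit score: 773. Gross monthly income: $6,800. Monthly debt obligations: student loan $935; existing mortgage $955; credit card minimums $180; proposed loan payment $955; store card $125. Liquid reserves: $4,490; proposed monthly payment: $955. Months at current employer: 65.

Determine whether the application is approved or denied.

Credit score 773 ≥ 680 (meets base)
Total debts = (935 + 955 + 180 + 955 + 125) = 3,150. DTI = 3,150/6,800 = 46.3% > 45% — standard DTI limit exceeded.
Liquid reserves cover 4,490/955 = 4.7 months — ≥ 3 required
Employment 65 ≥ 6 months
DTI 46.3% is within the 45%–48% exception band; checking compensating factors.
Override check — reserves: 4.7 mo (short of 8); score: 773 (ok).
Override conditions not both satisfied; exception does not apply.

Denied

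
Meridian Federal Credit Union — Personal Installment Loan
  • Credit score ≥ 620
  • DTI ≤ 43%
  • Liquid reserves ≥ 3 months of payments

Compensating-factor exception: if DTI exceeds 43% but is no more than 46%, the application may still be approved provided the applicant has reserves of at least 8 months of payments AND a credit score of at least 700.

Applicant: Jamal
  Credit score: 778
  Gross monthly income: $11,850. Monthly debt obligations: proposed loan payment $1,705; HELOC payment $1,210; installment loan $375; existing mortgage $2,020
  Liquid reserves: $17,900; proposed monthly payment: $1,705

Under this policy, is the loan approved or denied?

Credit score 778 ≥ 620 (meets base)
Total debts = (1,705 + 1,210 + 375 + 2,020) = 5,310. DTI: 5,310 ÷ 11,850 = 44.8%, over the 43% base limit.
Liquid reserves cover 17,900/1,705 = 10.5 months — ≥ 3 required
44.8% falls in the override range (43%–46%), so the compensating-factor test applies.
Reserves 10.5 ≥ 8 months; credit score 778 ≥ 700.
Both override conditions satisfied; DTI exception granted.

Approved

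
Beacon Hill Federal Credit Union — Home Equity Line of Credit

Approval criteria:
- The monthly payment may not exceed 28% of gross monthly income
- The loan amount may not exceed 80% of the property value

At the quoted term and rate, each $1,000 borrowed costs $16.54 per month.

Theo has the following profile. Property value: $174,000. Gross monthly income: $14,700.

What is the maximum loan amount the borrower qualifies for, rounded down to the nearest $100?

$139,200

Payment cap: 28% × $14,700 = $4,116/month.
At $16.54 per $1,000, that supports 4,116/16.54 × 1,000 ≈ $248,851 → $248,800.
LTV cap: 80% × $174,000 = $139,200 → $139,200.
Binding constraint: loan-to-value.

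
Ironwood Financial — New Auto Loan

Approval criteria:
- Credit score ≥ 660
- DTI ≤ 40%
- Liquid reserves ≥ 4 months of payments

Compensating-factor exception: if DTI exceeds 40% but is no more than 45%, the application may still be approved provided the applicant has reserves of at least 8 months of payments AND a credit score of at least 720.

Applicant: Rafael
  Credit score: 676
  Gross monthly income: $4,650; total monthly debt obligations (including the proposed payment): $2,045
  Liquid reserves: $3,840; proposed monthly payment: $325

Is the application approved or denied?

Denied

Credit score 676 ≥ 660 (meets base)
DTI: 2,045 ÷ 4,650 = 44%, over the 40% base limit.
Reserves: 3,840 ÷ 325 = 11.8 months (meets 4-month minimum)
44% falls in the override range (40%–45%), so the compensating-factor test applies.
Override check — reserves: 11.8 mo (ok); score: 676 (below 720).
Override conditions not both satisfied; exception does not apply.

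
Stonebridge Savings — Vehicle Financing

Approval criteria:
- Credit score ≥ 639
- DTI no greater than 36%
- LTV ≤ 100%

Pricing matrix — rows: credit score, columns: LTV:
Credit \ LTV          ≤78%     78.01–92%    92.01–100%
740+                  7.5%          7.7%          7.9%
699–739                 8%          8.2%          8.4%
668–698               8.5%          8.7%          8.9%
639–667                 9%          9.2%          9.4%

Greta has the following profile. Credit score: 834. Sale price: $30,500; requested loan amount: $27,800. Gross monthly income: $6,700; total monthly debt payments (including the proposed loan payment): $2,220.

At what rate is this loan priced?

Credit score 834 ≥ 639; DTI: 2,220 ÷ 6,700 = 33.1%, within the 36% cap
LTV = 27,800/30,500 = 91.1% ≤ 100%
Row: 834 falls in 740+. Column: 91.1% falls in 78.01–92%. Rate = 7.7%.

7.7%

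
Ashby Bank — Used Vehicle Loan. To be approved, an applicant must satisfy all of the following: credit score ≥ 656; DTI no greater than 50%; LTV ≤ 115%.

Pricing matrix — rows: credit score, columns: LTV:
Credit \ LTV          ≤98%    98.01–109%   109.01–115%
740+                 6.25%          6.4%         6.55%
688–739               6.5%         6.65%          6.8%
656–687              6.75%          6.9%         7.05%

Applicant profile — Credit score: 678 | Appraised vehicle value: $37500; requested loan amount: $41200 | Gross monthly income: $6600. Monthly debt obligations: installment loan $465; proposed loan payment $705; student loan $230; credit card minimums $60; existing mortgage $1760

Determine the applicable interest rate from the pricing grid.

Credit score 678 ≥ 656; Total monthly debts = (465 + 705 + 230 + 60 + 1,760) = 3,220. Debt-to-income = 3,220/6,600 = 48.8% — meets 50% limit
LTV = 41,200/37,500 = 109.9% ≤ 115%
Credit 678 → row 656–687; LTV 109.9% → column 109.01–115%. Grid cell → 7.05%.

7.05%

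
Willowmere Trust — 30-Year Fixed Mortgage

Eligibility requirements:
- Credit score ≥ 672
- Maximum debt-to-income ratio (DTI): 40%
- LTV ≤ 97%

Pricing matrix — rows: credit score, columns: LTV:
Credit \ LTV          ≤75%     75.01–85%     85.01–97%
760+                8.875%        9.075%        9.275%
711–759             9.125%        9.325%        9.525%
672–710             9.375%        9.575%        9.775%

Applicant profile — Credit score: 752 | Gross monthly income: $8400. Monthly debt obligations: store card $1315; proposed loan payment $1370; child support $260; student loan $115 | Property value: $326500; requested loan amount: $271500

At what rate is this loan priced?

9.325%

Credit score 752 ≥ 672; Total monthly debts = (1,315 + 1,370 + 260 + 115) = 3,060. DTI = 3,060/8,400 = 36.4% ≤ 40%
LTV = 271,500/326,500 = 83.2% ≤ 97%
Credit 752 → row 711–759; LTV 83.2% → column 75.01–85%. Grid cell → 9.325%.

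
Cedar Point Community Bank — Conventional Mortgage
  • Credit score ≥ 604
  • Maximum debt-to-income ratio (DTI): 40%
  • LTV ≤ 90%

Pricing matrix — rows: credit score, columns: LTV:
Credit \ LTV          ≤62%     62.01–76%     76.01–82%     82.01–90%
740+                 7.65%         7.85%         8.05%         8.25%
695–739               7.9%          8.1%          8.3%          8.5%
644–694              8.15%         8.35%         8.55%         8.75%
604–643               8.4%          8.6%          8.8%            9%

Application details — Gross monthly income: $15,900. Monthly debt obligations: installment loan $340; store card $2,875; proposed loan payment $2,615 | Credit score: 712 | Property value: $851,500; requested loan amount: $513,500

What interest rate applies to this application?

Credit score 712 ≥ 604; Total monthly debts = (340 + 2,875 + 2,615) = 5,830. Debt-to-income = 5,830/15,900 = 36.7% — meets 40% limit
Loan-to-value = 513,500/851,500 = 60.3% — pass (90% max)
Score 712 is in the 695–739 band; LTV 60.3% is in the ≤62% band → 7.9%.

7.9%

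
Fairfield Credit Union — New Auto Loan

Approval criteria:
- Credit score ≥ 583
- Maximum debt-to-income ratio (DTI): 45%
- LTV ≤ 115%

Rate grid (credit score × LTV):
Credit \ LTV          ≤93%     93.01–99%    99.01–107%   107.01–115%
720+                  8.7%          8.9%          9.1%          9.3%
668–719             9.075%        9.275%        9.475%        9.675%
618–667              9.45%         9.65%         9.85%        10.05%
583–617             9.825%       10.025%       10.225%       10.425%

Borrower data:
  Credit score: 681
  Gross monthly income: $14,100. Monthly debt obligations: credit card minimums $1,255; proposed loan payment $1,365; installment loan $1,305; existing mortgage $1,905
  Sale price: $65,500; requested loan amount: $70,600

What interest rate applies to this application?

Credit score 681 ≥ 583; Total monthly debts = (1,255 + 1,365 + 1,305 + 1,905) = 5,830. Debt-to-income = 5,830/14,100 = 41.3% — meets 45% limit
LTV: 70,600 ÷ 65,500 = 107.8%, within 115% cap
Score 681 is in the 668–719 band; LTV 107.8% is in the 107.01–115% band → 9.675%.

9.675%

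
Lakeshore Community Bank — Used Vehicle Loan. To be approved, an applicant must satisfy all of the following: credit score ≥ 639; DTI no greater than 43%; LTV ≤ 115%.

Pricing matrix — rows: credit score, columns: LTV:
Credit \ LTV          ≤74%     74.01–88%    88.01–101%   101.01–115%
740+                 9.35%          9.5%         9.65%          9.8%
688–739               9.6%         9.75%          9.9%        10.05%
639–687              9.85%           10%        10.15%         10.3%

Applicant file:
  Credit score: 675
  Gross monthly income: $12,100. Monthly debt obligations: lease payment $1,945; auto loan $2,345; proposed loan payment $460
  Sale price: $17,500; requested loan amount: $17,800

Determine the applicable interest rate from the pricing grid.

Credit score 675 ≥ 639; Total monthly debts = (1,945 + 2,345 + 460) = 4,750. DTI: 4,750 ÷ 12,100 = 39.3%, within the 43% cap
Loan-to-value = 17,800/17,500 = 101.7% — pass (115% max)
Credit 675 → row 639–687; LTV 101.7% → column 101.01–115%. Grid cell → 10.3%.

10.3%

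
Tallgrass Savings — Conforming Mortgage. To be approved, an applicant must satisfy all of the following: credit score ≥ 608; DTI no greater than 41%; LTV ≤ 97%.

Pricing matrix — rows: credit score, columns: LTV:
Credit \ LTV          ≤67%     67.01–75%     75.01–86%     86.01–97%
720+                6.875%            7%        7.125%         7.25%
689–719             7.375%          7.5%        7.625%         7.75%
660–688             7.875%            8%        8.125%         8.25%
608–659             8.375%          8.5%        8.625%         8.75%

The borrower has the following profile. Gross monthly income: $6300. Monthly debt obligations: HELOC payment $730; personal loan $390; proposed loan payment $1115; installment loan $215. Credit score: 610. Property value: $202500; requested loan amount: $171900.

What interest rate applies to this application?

Credit score 610 ≥ 608; Total monthly debts = (730 + 390 + 1,115 + 215) = 2,450. DTI: 2,450 ÷ 6,300 = 38.9%, within the 41% cap
LTV = 171,900/202,500 = 84.9% ≤ 97%
Row: 610 falls in 608–659. Column: 84.9% falls in 75.01–86%. Rate = 8.625%.

8.625%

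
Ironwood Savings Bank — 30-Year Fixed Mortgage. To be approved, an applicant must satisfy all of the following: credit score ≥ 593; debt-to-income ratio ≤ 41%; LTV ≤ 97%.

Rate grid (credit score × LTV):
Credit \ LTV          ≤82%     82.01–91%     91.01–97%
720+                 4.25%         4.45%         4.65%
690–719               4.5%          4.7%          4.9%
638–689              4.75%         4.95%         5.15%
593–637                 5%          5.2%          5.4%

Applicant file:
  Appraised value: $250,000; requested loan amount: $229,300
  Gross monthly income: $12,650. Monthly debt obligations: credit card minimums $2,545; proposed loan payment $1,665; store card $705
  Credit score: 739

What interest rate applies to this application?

Credit score 739 ≥ 593; Total monthly debts = (2,545 + 1,665 + 705) = 4,915. DTI: 4,915 ÷ 12,650 = 38.9%, within the 41% cap
Loan-to-value = 229,300/250,000 = 91.7% — pass (97% max)
Score 739 is in the 720+ band; LTV 91.7% is in the 91.01–97% band → 4.65%.

4.65%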